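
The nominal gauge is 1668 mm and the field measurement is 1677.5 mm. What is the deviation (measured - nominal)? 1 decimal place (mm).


Deviation = measured - nominal
Deviation = 1677.5 - 1668
Deviation = 9.5 mm

9.5


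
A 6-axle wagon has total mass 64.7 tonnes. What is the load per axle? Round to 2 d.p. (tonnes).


Load per axle = total weight / number of axles
Load = 64.7 / 6
Load = 10.78 tonnes

10.78


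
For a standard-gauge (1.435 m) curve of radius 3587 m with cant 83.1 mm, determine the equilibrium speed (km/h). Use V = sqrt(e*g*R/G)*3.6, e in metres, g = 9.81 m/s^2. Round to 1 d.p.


Convert cant: e = 83.1 mm = 0.0831 m
V_ms = sqrt(0.0831 * 9.81 * 3587 / 1.435)
V_ms = sqrt(2037.743454) = 45.1414 m/s
V = 45.1414 * 3.6 = 162.5 km/h

162.5


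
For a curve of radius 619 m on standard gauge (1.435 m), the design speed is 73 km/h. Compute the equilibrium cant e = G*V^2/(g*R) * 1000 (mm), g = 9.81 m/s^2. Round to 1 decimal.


Convert speed: V = 73 / 3.6 = 20.2778 m/s
Apply formula: e = 1.435 * 20.2778^2 / (9.81 * 619)
e = 1.435 * 411.1883 / 6072.39
e = 0.09717 m = 97.2 mm

97.2


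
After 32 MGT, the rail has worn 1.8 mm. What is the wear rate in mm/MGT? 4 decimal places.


Wear rate = total wear / cumulative tonnage
Rate = 1.8 / 32
Rate = 0.0563 mm/MGT

0.0563


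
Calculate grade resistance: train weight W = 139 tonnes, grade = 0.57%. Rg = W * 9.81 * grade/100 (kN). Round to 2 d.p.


Rg = W * 9.81 * grade / 100
Rg = 139 * 9.81 * 0.57 / 100
Rg = 1363.59 * 0.0057
Rg = 7.77 kN

7.77


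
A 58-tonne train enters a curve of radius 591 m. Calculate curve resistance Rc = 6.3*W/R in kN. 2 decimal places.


Rc = 6.3 * W / R
Rc = 6.3 * 58 / 591
Rc = 365.4 / 591
Rc = 0.62 kN

0.62


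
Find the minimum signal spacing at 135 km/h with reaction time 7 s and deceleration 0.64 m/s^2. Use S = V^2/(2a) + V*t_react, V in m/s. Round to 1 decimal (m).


V = 135 / 3.6 = 37.5 m/s
Braking distance = 37.5^2 / (2*0.64) = 1098.6328 m
Sighting distance = 37.5 * 7 = 262.5 m
S = 1098.6328 + 262.5 = 1361.1 m

1361.1


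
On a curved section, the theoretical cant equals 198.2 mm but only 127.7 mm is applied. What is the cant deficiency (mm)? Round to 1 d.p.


Cant deficiency = equilibrium cant - actual cant
CD = 198.2 - 127.7
CD = 70.5 mm

70.5


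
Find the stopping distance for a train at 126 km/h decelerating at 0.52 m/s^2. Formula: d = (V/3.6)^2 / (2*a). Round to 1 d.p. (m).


Convert speed: V = 126 / 3.6 = 35.0 m/s
V^2 = 1225.0
d = 1225.0 / (2 * 0.52)
d = 1225.0 / 1.04
d = 1177.9 m

1177.9


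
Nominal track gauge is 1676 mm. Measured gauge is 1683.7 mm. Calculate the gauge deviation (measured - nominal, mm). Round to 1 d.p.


Deviation = measured - nominal
Deviation = 1683.7 - 1676
Deviation = 7.7 mm

7.7


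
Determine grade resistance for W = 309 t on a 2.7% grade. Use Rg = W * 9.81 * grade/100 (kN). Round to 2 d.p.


Rg = W * 9.81 * grade / 100
Rg = 309 * 9.81 * 2.7 / 100
Rg = 3031.29 * 0.027
Rg = 81.84 kN

81.84


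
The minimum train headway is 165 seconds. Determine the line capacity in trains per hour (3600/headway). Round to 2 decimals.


Capacity = 3600 / headway
Capacity = 3600 / 165
Capacity = 21.82 trains/hour

21.82


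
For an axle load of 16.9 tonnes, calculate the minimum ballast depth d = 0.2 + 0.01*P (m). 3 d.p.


d = 0.2 + 0.01 * 16.9
d = 0.2 + 0.169
d = 0.369 m

0.369


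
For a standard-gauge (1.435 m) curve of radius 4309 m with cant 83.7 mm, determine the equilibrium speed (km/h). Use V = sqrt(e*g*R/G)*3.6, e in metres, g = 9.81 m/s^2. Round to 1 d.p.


Convert cant: e = 83.7 mm = 0.0837 m
V_ms = sqrt(0.0837 * 9.81 * 4309 / 1.435)
V_ms = sqrt(2465.579772) = 49.6546 m/s
V = 49.6546 * 3.6 = 178.8 km/h

178.8


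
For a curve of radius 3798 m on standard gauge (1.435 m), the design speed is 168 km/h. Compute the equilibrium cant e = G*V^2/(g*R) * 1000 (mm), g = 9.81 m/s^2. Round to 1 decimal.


Convert speed: V = 168 / 3.6 = 46.6667 m/s
Apply formula: e = 1.435 * 46.6667^2 / (9.81 * 3798)
e = 1.435 * 2177.7778 / 37258.38
e = 0.083877 m = 83.9 mm

83.9


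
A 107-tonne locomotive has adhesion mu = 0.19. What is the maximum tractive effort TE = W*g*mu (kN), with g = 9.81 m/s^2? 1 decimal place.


TE_max = W * g * mu
TE_max = 107 * 9.81 * 0.19
TE_max = 1049.67 * 0.19
TE_max = 199.4 kN

199.4


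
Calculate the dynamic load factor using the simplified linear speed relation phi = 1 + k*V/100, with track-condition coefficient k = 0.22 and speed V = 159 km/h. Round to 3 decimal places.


phi = 1 + k * V / 100
phi = 1 + 0.22 * 159 / 100
phi = 1 + 0.3498
phi = 1.350

1.350


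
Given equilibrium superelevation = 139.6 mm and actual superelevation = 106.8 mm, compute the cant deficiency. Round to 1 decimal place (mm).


Cant deficiency = equilibrium cant - actual cant
CD = 139.6 - 106.8
CD = 32.8 mm

32.8


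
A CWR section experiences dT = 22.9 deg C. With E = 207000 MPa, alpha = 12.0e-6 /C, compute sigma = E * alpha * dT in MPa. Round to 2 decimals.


sigma = E * alpha * dT
sigma = 207000 * 12.0e-6 * 22.9
sigma = 2.484 * 22.9
sigma = 56.88 MPa

56.88


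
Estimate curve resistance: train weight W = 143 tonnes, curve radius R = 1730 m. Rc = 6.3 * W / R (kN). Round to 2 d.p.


Rc = 6.3 * W / R
Rc = 6.3 * 143 / 1730
Rc = 900.9 / 1730
Rc = 0.52 kN

0.52


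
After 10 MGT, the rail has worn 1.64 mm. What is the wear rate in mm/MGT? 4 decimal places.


Wear rate = total wear / cumulative tonnage
Rate = 1.64 / 10
Rate = 0.1640 mm/MGT

0.1640


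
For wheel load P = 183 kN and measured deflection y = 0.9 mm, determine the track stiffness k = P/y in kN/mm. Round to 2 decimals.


Track stiffness k = P / y
k = 183 / 0.9
k = 203.33 kN/mm

203.33


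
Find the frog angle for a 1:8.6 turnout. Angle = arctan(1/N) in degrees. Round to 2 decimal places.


1/N = 1/8.6 = 0.116279
angle = arctan(0.116279) = 0.115759 rad
angle = 0.115759 * 180/pi = 6.63 degrees

6.63


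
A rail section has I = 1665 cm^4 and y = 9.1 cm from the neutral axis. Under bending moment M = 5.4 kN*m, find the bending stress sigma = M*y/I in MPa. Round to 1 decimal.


Convert units:
M = 5.4 kN*m = 5400000 N*mm
y = 9.1 cm = 91 mm
I = 1665 cm^4 = 16650000 mm^4
sigma = 5400000 * 91 / 16650000
sigma = 29.5 MPa

29.5


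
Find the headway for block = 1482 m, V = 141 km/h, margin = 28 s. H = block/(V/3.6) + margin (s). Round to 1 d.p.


V = 141 / 3.6 = 39.1667 m/s
Block traversal time = 1482 / 39.1667 = 37.8383 s
Headway = 37.8383 + 28
Headway = 65.8 s

65.8


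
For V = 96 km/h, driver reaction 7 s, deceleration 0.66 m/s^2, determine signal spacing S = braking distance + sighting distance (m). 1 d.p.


V = 96 / 3.6 = 26.6667 m/s
Braking distance = 26.6667^2 / (2*0.66) = 538.7205 m
Sighting distance = 26.6667 * 7 = 186.6667 m
S = 538.7205 + 186.6667 = 725.4 m

725.4


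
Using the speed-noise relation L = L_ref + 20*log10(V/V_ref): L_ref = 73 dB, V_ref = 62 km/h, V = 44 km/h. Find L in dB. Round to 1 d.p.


V/V_ref = 44 / 62 = 0.709677
log10(0.709677) = -0.148939
20 * -0.148939 = -2.9788
L = 73 + -2.9788 = 70.0 dB

70.0


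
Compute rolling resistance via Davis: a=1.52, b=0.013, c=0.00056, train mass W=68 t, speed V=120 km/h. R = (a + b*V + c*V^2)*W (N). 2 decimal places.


b*V = 0.013 * 120 = 1.56
c*V^2 = 0.00056 * 14400 = 8.064
R_per_t = 1.52 + 1.56 + 8.064 = 11.144 N/t
R_total = 11.144 * 68 = 757.79 N

757.79


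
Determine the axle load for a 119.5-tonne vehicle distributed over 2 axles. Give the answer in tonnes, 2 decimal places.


Load per axle = total weight / number of axles
Load = 119.5 / 2
Load = 59.75 tonnes

59.75


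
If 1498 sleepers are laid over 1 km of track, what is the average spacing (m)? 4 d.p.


Spacing = 1000 m / number of sleepers
Spacing = 1000 / 1498
Spacing = 0.6676 m

0.6676


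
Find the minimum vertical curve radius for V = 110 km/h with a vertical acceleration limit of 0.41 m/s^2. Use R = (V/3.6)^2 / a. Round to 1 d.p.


Convert speed: V = 110 / 3.6 = 30.5556 m/s
V^2 = 933.642 m^2/s^2
R_v = 933.642 / 0.41
R_v = 2277.2 m

2277.2


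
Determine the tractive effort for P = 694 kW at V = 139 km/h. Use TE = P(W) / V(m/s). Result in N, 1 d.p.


Convert: P = 694 kW = 694000 W
V = 139 / 3.6 = 38.6111 m/s
TE = 694000 / 38.6111
TE = 17974.1 N

17974.1


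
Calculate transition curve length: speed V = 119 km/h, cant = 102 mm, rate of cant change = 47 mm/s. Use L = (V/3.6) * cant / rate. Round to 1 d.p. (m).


Convert speed: V = 119 / 3.6 = 33.0556 m/s
L = 33.0556 * 102 / 47
L = 3371.6667 / 47
L = 71.7 m

71.7


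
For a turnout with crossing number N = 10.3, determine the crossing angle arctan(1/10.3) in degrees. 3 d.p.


1/N = 1/10.3 = 0.097087
angle = arctan(0.097087) = 0.096784 rad
angle = 0.096784 * 180/pi = 5.545 degrees

5.545


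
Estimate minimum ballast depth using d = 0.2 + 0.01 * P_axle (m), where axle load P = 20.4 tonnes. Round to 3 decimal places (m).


d = 0.2 + 0.01 * 20.4
d = 0.2 + 0.204
d = 0.404 m

0.404


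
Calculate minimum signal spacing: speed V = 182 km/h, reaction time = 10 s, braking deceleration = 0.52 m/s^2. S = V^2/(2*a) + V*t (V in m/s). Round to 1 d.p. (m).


V = 182 / 3.6 = 50.5556 m/s
Braking distance = 50.5556^2 / (2*0.52) = 2457.5617 m
Sighting distance = 50.5556 * 10 = 505.5556 m
S = 2457.5617 + 505.5556 = 2963.1 m

2963.1


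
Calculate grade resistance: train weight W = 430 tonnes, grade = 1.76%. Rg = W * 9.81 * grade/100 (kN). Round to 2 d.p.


Rg = W * 9.81 * grade / 100
Rg = 430 * 9.81 * 1.76 / 100
Rg = 4218.3 * 0.0176
Rg = 74.24 kN

74.24


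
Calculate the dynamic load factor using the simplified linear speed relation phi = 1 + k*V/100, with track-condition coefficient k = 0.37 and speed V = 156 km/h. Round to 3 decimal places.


phi = 1 + k * V / 100
phi = 1 + 0.37 * 156 / 100
phi = 1 + 0.5772
phi = 1.577

1.577


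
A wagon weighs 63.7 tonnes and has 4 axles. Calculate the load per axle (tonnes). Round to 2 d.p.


Load per axle = total weight / number of axles
Load = 63.7 / 4
Load = 15.93 tonnes

15.93


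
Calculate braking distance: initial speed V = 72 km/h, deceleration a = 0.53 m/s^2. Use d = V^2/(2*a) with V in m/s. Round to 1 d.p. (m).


Convert speed: V = 72 / 3.6 = 20.0 m/s
V^2 = 400.0
d = 400.0 / (2 * 0.53)
d = 400.0 / 1.06
d = 377.4 m

377.4


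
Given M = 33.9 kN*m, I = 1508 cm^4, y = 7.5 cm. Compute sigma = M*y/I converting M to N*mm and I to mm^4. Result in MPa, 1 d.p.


Convert units:
M = 33.9 kN*m = 33900000 N*mm
y = 7.5 cm = 75 mm
I = 1508 cm^4 = 15080000 mm^4
sigma = 33900000 * 75 / 15080000
sigma = 168.6 MPa

168.6


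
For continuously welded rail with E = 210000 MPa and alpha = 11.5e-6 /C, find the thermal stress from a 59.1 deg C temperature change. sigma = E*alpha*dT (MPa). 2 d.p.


sigma = E * alpha * dT
sigma = 210000 * 11.5e-6 * 59.1
sigma = 2.415 * 59.1
sigma = 142.73 MPa

142.73


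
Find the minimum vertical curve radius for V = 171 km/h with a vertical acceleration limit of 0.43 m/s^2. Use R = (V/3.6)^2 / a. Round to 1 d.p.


Convert speed: V = 171 / 3.6 = 47.5 m/s
V^2 = 2256.25 m^2/s^2
R_v = 2256.25 / 0.43
R_v = 5247.1 m

5247.1


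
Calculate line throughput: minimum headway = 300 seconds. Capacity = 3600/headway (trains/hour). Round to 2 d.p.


Capacity = 3600 / headway
Capacity = 3600 / 300
Capacity = 12.00 trains/hour

12.00


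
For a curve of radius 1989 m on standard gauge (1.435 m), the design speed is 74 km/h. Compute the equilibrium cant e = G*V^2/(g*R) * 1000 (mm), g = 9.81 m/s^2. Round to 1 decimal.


Convert speed: V = 74 / 3.6 = 20.5556 m/s
Apply formula: e = 1.435 * 20.5556^2 / (9.81 * 1989)
e = 1.435 * 422.5309 / 19512.09
e = 0.031075 m = 31.1 mm

31.1


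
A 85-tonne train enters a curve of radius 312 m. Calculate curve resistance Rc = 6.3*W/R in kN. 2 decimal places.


Rc = 6.3 * W / R
Rc = 6.3 * 85 / 312
Rc = 535.5 / 312
Rc = 1.72 kN

1.72


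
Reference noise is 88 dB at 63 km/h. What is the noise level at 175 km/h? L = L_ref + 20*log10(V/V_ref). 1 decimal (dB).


V/V_ref = 175 / 63 = 2.777778
log10(2.777778) = 0.443697
20 * 0.443697 = 8.8739
L = 88 + 8.8739 = 96.9 dB

96.9


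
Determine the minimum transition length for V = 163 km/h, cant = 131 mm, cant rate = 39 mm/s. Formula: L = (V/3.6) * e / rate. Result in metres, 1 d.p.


Convert speed: V = 163 / 3.6 = 45.2778 m/s
L = 45.2778 * 131 / 39
L = 5931.3889 / 39
L = 152.1 m

152.1


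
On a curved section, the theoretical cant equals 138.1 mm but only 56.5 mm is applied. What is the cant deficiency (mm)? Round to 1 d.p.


Cant deficiency = equilibrium cant - actual cant
CD = 138.1 - 56.5
CD = 81.6 mm

81.6


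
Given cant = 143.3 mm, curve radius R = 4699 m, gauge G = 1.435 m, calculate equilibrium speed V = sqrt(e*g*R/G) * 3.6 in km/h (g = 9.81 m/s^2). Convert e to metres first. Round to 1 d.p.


Convert cant: e = 143.3 mm = 0.1433 m
V_ms = sqrt(0.1433 * 9.81 * 4699 / 1.435)
V_ms = sqrt(4603.294305) = 67.8476 m/s
V = 67.8476 * 3.6 = 244.3 km/h

244.3


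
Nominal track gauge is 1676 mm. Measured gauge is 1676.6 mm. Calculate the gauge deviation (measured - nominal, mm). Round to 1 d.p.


Deviation = measured - nominal
Deviation = 1676.6 - 1676
Deviation = 0.6 mm

0.6


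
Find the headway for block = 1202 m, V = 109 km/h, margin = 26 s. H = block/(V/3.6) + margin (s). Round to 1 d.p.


V = 109 / 3.6 = 30.2778 m/s
Block traversal time = 1202 / 30.2778 = 39.6991 s
Headway = 39.6991 + 26
Headway = 65.7 s

65.7


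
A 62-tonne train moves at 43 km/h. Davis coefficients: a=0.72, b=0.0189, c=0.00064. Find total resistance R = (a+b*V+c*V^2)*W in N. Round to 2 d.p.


b*V = 0.0189 * 43 = 0.8127
c*V^2 = 0.00064 * 1849 = 1.18336
R_per_t = 0.72 + 0.8127 + 1.18336 = 2.71606 N/t
R_total = 2.71606 * 62 = 168.40 N

168.40


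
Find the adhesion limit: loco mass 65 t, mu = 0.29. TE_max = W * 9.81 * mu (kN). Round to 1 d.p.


TE_max = W * g * mu
TE_max = 65 * 9.81 * 0.29
TE_max = 637.65 * 0.29
TE_max = 184.9 kN

184.9


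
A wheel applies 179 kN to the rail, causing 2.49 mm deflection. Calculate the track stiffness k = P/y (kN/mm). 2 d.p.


Track stiffness k = P / y
k = 179 / 2.49
k = 71.89 kN/mm

71.89


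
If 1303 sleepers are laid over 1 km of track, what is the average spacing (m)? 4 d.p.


Spacing = 1000 m / number of sleepers
Spacing = 1000 / 1303
Spacing = 0.7675 m

0.7675


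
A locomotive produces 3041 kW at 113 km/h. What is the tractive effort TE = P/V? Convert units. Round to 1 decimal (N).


Convert: P = 3041 kW = 3041000 W
V = 113 / 3.6 = 31.3889 m/s
TE = 3041000 / 31.3889
TE = 96881.4 N

96881.4


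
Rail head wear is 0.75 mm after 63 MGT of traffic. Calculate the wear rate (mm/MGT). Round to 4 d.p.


Wear rate = total wear / cumulative tonnage
Rate = 0.75 / 63
Rate = 0.0119 mm/MGT

0.0119


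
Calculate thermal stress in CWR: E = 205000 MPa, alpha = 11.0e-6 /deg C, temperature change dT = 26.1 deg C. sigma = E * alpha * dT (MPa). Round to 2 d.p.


sigma = E * alpha * dT
sigma = 205000 * 11.0e-6 * 26.1
sigma = 2.255 * 26.1
sigma = 58.86 MPa

58.86


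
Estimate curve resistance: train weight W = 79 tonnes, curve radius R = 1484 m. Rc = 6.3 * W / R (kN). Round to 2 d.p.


Rc = 6.3 * W / R
Rc = 6.3 * 79 / 1484
Rc = 497.7 / 1484
Rc = 0.34 kN

0.34


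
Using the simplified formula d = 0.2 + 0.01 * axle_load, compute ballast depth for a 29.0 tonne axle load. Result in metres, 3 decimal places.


d = 0.2 + 0.01 * 29.0
d = 0.2 + 0.29
d = 0.490 m

0.490


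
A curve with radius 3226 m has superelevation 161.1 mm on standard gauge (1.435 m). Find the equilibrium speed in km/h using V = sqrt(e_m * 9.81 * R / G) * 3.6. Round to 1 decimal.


Convert cant: e = 161.1 mm = 0.1611 m
V_ms = sqrt(0.1611 * 9.81 * 3226 / 1.435)
V_ms = sqrt(3552.851126) = 59.6058 m/s
V = 59.6058 * 3.6 = 214.6 km/h

214.6


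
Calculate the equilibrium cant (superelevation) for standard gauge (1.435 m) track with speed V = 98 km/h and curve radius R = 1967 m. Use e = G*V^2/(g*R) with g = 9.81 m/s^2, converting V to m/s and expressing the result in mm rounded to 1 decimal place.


Convert speed: V = 98 / 3.6 = 27.2222 m/s
Apply formula: e = 1.435 * 27.2222^2 / (9.81 * 1967)
e = 1.435 * 741.0494 / 19296.27
e = 0.055109 m = 55.1 mm

55.1


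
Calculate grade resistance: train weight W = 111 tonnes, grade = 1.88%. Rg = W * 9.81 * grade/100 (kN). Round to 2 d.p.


Rg = W * 9.81 * grade / 100
Rg = 111 * 9.81 * 1.88 / 100
Rg = 1088.91 * 0.0188
Rg = 20.47 kN

20.47


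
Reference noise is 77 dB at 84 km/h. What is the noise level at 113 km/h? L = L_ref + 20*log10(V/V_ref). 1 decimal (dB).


V/V_ref = 113 / 84 = 1.345238
log10(1.345238) = 0.128799
20 * 0.128799 = 2.576
L = 77 + 2.576 = 79.6 dB

79.6


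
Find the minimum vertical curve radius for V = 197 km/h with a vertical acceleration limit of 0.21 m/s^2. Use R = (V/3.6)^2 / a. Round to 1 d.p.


Convert speed: V = 197 / 3.6 = 54.7222 m/s
V^2 = 2994.5216 m^2/s^2
R_v = 2994.5216 / 0.21
R_v = 14259.6 m

14259.6


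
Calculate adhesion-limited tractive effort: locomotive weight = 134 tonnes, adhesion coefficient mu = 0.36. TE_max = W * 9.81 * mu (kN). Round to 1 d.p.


TE_max = W * g * mu
TE_max = 134 * 9.81 * 0.36
TE_max = 1314.54 * 0.36
TE_max = 473.2 kN

473.2


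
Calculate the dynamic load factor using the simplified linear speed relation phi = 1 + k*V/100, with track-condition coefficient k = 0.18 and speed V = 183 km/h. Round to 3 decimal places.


phi = 1 + k * V / 100
phi = 1 + 0.18 * 183 / 100
phi = 1 + 0.3294
phi = 1.329

1.329


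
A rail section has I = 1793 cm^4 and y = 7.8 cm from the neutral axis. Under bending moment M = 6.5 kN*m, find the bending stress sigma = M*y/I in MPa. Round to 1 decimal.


Convert units:
M = 6.5 kN*m = 6500000 N*mm
y = 7.8 cm = 78 mm
I = 1793 cm^4 = 17930000 mm^4
sigma = 6500000 * 78 / 17930000
sigma = 28.3 MPa

28.3


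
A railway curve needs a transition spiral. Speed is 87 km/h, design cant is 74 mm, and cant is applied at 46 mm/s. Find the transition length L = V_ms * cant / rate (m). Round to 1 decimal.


Convert speed: V = 87 / 3.6 = 24.1667 m/s
L = 24.1667 * 74 / 46
L = 1788.3333 / 46
L = 38.9 m

38.9


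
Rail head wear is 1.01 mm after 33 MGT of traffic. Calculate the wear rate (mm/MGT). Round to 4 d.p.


Wear rate = total wear / cumulative tonnage
Rate = 1.01 / 33
Rate = 0.0306 mm/MGT

0.0306


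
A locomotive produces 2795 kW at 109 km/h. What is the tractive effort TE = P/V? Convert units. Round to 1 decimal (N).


Convert: P = 2795 kW = 2795000 W
V = 109 / 3.6 = 30.2778 m/s
TE = 2795000 / 30.2778
TE = 92311.9 N

92311.9


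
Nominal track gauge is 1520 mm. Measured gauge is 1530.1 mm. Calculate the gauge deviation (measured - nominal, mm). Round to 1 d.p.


Deviation = measured - nominal
Deviation = 1530.1 - 1520
Deviation = 10.1 mm

10.1


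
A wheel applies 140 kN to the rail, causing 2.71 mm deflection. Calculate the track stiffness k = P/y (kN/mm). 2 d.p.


Track stiffness k = P / y
k = 140 / 2.71
k = 51.66 kN/mm

51.66


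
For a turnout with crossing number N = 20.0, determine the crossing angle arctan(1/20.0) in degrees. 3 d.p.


1/N = 1/20.0 = 0.05
angle = arctan(0.05) = 0.049958 rad
angle = 0.049958 * 180/pi = 2.862 degrees

2.862


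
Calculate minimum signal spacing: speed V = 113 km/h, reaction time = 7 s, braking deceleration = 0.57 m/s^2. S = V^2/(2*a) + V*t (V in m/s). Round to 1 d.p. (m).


V = 113 / 3.6 = 31.3889 m/s
Braking distance = 31.3889^2 / (2*0.57) = 864.2652 m
Sighting distance = 31.3889 * 7 = 219.7222 m
S = 864.2652 + 219.7222 = 1084.0 m

1084.0


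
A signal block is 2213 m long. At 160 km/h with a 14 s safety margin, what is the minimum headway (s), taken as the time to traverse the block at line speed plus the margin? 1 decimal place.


V = 160 / 3.6 = 44.4444 m/s
Block traversal time = 2213 / 44.4444 = 49.7925 s
Headway = 49.7925 + 14
Headway = 63.8 s

63.8


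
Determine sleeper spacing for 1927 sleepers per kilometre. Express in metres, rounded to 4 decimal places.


Spacing = 1000 m / number of sleepers
Spacing = 1000 / 1927
Spacing = 0.5189 m

0.5189


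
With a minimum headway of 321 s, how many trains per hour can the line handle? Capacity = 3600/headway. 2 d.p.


Capacity = 3600 / headway
Capacity = 3600 / 321
Capacity = 11.21 trains/hour

11.21


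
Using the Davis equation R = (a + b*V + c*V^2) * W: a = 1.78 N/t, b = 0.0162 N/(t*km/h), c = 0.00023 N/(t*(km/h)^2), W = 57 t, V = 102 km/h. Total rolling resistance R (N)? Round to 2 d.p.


b*V = 0.0162 * 102 = 1.6524
c*V^2 = 0.00023 * 10404 = 2.39292
R_per_t = 1.78 + 1.6524 + 2.39292 = 5.82532 N/t
R_total = 5.82532 * 57 = 332.04 N

332.04


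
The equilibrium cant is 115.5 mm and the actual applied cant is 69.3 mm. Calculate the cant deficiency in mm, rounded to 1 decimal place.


Cant deficiency = equilibrium cant - actual cant
CD = 115.5 - 69.3
CD = 46.2 mm

46.2


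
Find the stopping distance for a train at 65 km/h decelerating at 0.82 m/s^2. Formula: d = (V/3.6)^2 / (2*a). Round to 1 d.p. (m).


Convert speed: V = 65 / 3.6 = 18.0556 m/s
V^2 = 326.0031
d = 326.0031 / (2 * 0.82)
d = 326.0031 / 1.64
d = 198.8 m

198.8


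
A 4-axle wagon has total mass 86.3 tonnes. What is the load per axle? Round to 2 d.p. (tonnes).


Load per axle = total weight / number of axles
Load = 86.3 / 4
Load = 21.58 tonnes

21.58


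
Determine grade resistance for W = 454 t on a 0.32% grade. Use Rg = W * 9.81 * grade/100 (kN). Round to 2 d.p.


Rg = W * 9.81 * grade / 100
Rg = 454 * 9.81 * 0.32 / 100
Rg = 4453.74 * 0.0032
Rg = 14.25 kN

14.25


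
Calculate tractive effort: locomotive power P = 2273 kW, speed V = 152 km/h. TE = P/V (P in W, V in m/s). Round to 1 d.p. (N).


Convert: P = 2273 kW = 2273000 W
V = 152 / 3.6 = 42.2222 m/s
TE = 2273000 / 42.2222
TE = 53834.2 N

53834.2


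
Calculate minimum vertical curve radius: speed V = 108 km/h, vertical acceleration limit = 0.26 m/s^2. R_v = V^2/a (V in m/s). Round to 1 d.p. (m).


Convert speed: V = 108 / 3.6 = 30.0 m/s
V^2 = 900.0 m^2/s^2
R_v = 900.0 / 0.26
R_v = 3461.5 m

3461.5


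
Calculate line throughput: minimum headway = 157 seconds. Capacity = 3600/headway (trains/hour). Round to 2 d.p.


Capacity = 3600 / headway
Capacity = 3600 / 157
Capacity = 22.93 trains/hour

22.93


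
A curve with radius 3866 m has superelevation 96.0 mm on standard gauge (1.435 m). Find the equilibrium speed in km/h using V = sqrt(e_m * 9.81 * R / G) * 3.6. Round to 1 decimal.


Convert cant: e = 96.0 mm = 0.0960 m
V_ms = sqrt(0.0960 * 9.81 * 3866 / 1.435)
V_ms = sqrt(2537.173631) = 50.3704 m/s
V = 50.3704 * 3.6 = 181.3 km/h

181.3


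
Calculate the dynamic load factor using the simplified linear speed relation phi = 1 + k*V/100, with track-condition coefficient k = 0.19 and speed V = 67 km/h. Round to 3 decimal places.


phi = 1 + k * V / 100
phi = 1 + 0.19 * 67 / 100
phi = 1 + 0.1273
phi = 1.127

1.127


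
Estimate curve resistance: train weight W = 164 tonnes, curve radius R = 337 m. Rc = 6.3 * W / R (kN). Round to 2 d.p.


Rc = 6.3 * W / R
Rc = 6.3 * 164 / 337
Rc = 1033.2 / 337
Rc = 3.07 kN

3.07


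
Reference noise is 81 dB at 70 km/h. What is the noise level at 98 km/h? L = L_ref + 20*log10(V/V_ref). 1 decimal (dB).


V/V_ref = 98 / 70 = 1.4
log10(1.4) = 0.146128
20 * 0.146128 = 2.9226
L = 81 + 2.9226 = 83.9 dB

83.9


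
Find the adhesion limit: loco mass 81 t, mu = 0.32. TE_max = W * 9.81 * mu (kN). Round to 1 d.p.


TE_max = W * g * mu
TE_max = 81 * 9.81 * 0.32
TE_max = 794.61 * 0.32
TE_max = 254.3 kN

254.3


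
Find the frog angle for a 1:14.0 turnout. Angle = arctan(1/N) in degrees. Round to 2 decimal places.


1/N = 1/14.0 = 0.071429
angle = arctan(0.071429) = 0.071307 rad
angle = 0.071307 * 180/pi = 4.09 degrees

4.09


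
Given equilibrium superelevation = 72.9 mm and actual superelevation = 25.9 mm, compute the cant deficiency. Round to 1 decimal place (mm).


Cant deficiency = equilibrium cant - actual cant
CD = 72.9 - 25.9
CD = 47.0 mm

47.0


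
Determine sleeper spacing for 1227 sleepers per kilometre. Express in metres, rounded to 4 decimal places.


Spacing = 1000 m / number of sleepers
Spacing = 1000 / 1227
Spacing = 0.8150 m

0.8150


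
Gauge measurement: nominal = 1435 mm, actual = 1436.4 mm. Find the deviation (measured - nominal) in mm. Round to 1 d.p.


Deviation = measured - nominal
Deviation = 1436.4 - 1435
Deviation = 1.4 mm

1.4


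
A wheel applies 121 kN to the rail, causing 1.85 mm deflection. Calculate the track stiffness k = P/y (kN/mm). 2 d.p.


Track stiffness k = P / y
k = 121 / 1.85
k = 65.41 kN/mm

65.41


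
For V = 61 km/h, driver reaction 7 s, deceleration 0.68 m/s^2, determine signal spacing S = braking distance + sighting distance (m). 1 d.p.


V = 61 / 3.6 = 16.9444 m/s
Braking distance = 16.9444^2 / (2*0.68) = 211.1134 m
Sighting distance = 16.9444 * 7 = 118.6111 m
S = 211.1134 + 118.6111 = 329.7 m

329.7


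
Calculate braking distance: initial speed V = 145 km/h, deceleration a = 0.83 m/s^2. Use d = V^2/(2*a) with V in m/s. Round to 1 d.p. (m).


Convert speed: V = 145 / 3.6 = 40.2778 m/s
V^2 = 1622.2994
d = 1622.2994 / (2 * 0.83)
d = 1622.2994 / 1.66
d = 977.3 m

977.3


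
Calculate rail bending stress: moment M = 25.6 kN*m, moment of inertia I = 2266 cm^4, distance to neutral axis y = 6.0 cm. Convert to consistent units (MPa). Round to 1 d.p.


Convert units:
M = 25.6 kN*m = 25600000 N*mm
y = 6.0 cm = 60 mm
I = 2266 cm^4 = 22660000 mm^4
sigma = 25600000 * 60 / 22660000
sigma = 67.8 MPa

67.8


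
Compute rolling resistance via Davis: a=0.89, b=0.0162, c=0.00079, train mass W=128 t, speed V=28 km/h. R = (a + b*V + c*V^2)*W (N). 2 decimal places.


b*V = 0.0162 * 28 = 0.4536
c*V^2 = 0.00079 * 784 = 0.61936
R_per_t = 0.89 + 0.4536 + 0.61936 = 1.96296 N/t
R_total = 1.96296 * 128 = 251.26 N

251.26


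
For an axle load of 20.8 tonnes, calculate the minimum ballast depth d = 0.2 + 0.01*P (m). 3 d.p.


d = 0.2 + 0.01 * 20.8
d = 0.2 + 0.208
d = 0.408 m

0.408


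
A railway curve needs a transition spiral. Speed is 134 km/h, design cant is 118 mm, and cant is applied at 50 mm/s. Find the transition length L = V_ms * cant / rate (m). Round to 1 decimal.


Convert speed: V = 134 / 3.6 = 37.2222 m/s
L = 37.2222 * 118 / 50
L = 4392.2222 / 50
L = 87.8 m

87.8


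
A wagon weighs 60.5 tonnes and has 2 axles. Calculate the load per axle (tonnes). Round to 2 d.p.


Load per axle = total weight / number of axles
Load = 60.5 / 2
Load = 30.25 tonnes

30.25


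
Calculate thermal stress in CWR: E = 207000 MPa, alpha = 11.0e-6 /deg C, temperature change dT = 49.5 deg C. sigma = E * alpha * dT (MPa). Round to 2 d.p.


sigma = E * alpha * dT
sigma = 207000 * 11.0e-6 * 49.5
sigma = 2.277 * 49.5
sigma = 112.71 MPa

112.71


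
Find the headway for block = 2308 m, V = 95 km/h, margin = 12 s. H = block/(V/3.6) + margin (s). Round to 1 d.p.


V = 95 / 3.6 = 26.3889 m/s
Block traversal time = 2308 / 26.3889 = 87.4611 s
Headway = 87.4611 + 12
Headway = 99.5 s

99.5


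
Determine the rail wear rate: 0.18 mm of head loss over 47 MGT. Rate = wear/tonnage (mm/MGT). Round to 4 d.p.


Wear rate = total wear / cumulative tonnage
Rate = 0.18 / 47
Rate = 0.0038 mm/MGT

0.0038


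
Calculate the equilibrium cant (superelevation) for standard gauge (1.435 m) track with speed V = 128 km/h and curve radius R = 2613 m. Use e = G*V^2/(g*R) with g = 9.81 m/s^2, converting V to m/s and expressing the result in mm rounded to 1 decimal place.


Convert speed: V = 128 / 3.6 = 35.5556 m/s
Apply formula: e = 1.435 * 35.5556^2 / (9.81 * 2613)
e = 1.435 * 1264.1975 / 25633.53
e = 0.070772 m = 70.8 mm

70.8


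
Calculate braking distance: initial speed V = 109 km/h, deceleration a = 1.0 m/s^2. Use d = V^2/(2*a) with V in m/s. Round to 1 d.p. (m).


Convert speed: V = 109 / 3.6 = 30.2778 m/s
V^2 = 916.7438
d = 916.7438 / (2 * 1.0)
d = 916.7438 / 2.0
d = 458.4 m

458.4


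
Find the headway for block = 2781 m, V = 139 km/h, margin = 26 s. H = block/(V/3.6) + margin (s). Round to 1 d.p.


V = 139 / 3.6 = 38.6111 m/s
Block traversal time = 2781 / 38.6111 = 72.0259 s
Headway = 72.0259 + 26
Headway = 98.0 s

98.0


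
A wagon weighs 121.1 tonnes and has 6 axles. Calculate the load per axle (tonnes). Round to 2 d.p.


Load per axle = total weight / number of axles
Load = 121.1 / 6
Load = 20.18 tonnes

20.18


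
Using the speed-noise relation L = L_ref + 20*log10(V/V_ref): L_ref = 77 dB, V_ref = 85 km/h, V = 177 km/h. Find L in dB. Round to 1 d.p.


V/V_ref = 177 / 85 = 2.082353
log10(2.082353) = 0.318554
20 * 0.318554 = 6.3711
L = 77 + 6.3711 = 83.4 dB

83.4


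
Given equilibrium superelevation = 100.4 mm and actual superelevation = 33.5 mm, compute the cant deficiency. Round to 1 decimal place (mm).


Cant deficiency = equilibrium cant - actual cant
CD = 100.4 - 33.5
CD = 66.9 mm

66.9


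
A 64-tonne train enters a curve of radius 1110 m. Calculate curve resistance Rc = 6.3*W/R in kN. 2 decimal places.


Rc = 6.3 * W / R
Rc = 6.3 * 64 / 1110
Rc = 403.2 / 1110
Rc = 0.36 kN

0.36


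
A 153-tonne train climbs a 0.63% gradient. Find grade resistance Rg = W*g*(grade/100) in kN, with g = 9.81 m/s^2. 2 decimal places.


Rg = W * 9.81 * grade / 100
Rg = 153 * 9.81 * 0.63 / 100
Rg = 1500.93 * 0.0063
Rg = 9.46 kN

9.46


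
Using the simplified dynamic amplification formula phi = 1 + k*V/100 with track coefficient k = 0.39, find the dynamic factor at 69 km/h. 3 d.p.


phi = 1 + k * V / 100
phi = 1 + 0.39 * 69 / 100
phi = 1 + 0.2691
phi = 1.269

1.269


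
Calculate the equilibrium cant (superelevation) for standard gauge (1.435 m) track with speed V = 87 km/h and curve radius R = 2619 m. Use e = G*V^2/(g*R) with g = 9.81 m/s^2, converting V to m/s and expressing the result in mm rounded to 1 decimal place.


Convert speed: V = 87 / 3.6 = 24.1667 m/s
Apply formula: e = 1.435 * 24.1667^2 / (9.81 * 2619)
e = 1.435 * 584.0278 / 25692.39
e = 0.03262 m = 32.6 mm

32.6


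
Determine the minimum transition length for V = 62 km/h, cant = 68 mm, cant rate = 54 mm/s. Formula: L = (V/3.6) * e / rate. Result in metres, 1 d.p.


Convert speed: V = 62 / 3.6 = 17.2222 m/s
L = 17.2222 * 68 / 54
L = 1171.1111 / 54
L = 21.7 m

21.7


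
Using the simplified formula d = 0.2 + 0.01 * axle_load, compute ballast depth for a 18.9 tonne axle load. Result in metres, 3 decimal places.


d = 0.2 + 0.01 * 18.9
d = 0.2 + 0.189
d = 0.389 m

0.389


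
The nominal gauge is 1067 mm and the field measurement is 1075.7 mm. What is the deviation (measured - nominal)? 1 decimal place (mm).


Deviation = measured - nominal
Deviation = 1075.7 - 1067
Deviation = 8.7 mm

8.7


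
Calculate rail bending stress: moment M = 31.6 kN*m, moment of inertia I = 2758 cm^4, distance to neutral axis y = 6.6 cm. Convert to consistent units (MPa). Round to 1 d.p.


Convert units:
M = 31.6 kN*m = 31600000 N*mm
y = 6.6 cm = 66 mm
I = 2758 cm^4 = 27580000 mm^4
sigma = 31600000 * 66 / 27580000
sigma = 75.6 MPa

75.6


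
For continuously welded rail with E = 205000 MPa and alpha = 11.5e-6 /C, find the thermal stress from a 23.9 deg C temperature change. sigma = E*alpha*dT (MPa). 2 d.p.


sigma = E * alpha * dT
sigma = 205000 * 11.5e-6 * 23.9
sigma = 2.3575 * 23.9
sigma = 56.34 MPa

56.34


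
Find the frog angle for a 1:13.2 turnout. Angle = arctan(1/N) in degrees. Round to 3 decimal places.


1/N = 1/13.2 = 0.075758
angle = arctan(0.075758) = 0.075613 rad
angle = 0.075613 * 180/pi = 4.332 degrees

4.332


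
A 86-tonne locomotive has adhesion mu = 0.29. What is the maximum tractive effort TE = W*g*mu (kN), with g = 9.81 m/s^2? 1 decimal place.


TE_max = W * g * mu
TE_max = 86 * 9.81 * 0.29
TE_max = 843.66 * 0.29
TE_max = 244.7 kN

244.7


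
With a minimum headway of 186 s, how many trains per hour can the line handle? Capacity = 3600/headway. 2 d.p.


Capacity = 3600 / headway
Capacity = 3600 / 186
Capacity = 19.35 trains/hour

19.35


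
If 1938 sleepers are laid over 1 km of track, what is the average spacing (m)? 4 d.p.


Spacing = 1000 m / number of sleepers
Spacing = 1000 / 1938
Spacing = 0.5160 m

0.5160


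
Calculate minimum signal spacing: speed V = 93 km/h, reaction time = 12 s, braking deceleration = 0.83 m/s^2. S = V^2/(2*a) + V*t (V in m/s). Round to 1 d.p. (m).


V = 93 / 3.6 = 25.8333 m/s
Braking distance = 25.8333^2 / (2*0.83) = 402.0248 m
Sighting distance = 25.8333 * 12 = 310.0 m
S = 402.0248 + 310.0 = 712.0 m

712.0


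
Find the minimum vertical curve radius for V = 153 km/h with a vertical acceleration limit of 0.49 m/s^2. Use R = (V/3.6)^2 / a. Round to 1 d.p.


Convert speed: V = 153 / 3.6 = 42.5 m/s
V^2 = 1806.25 m^2/s^2
R_v = 1806.25 / 0.49
R_v = 3686.2 m

3686.2


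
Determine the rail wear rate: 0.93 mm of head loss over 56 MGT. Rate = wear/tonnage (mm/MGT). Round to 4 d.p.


Wear rate = total wear / cumulative tonnage
Rate = 0.93 / 56
Rate = 0.0166 mm/MGT

0.0166


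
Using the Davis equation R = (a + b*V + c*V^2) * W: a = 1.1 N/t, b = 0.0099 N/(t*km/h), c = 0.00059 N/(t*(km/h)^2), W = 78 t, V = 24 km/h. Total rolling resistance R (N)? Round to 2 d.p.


b*V = 0.0099 * 24 = 0.2376
c*V^2 = 0.00059 * 576 = 0.33984
R_per_t = 1.1 + 0.2376 + 0.33984 = 1.67744 N/t
R_total = 1.67744 * 78 = 130.84 N

130.84


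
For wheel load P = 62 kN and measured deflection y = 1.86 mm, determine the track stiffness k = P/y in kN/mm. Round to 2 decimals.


Track stiffness k = P / y
k = 62 / 1.86
k = 33.33 kN/mm

33.33


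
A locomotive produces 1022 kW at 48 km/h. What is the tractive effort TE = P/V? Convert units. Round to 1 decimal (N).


Convert: P = 1022 kW = 1022000 W
V = 48 / 3.6 = 13.3333 m/s
TE = 1022000 / 13.3333
TE = 76650.0 N

76650.0


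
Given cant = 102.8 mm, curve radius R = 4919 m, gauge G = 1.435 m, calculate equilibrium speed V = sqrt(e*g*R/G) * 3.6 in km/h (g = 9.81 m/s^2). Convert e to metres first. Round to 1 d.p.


Convert cant: e = 102.8 mm = 0.1028 m
V_ms = sqrt(0.1028 * 9.81 * 4919 / 1.435)
V_ms = sqrt(3456.901806) = 58.7954 m/s
V = 58.7954 * 3.6 = 211.7 km/h

211.7


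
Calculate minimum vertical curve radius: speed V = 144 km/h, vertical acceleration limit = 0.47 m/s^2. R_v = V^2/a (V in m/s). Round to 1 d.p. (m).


Convert speed: V = 144 / 3.6 = 40.0 m/s
V^2 = 1600.0 m^2/s^2
R_v = 1600.0 / 0.47
R_v = 3404.3 m

3404.3


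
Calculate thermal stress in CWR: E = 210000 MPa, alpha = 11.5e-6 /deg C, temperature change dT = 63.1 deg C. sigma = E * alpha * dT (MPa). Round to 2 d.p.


sigma = E * alpha * dT
sigma = 210000 * 11.5e-6 * 63.1
sigma = 2.415 * 63.1
sigma = 152.39 MPa

152.39


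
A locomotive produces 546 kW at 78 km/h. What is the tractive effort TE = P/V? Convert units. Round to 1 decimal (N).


Convert: P = 546 kW = 546000 W
V = 78 / 3.6 = 21.6667 m/s
TE = 546000 / 21.6667
TE = 25200.0 N

25200.0


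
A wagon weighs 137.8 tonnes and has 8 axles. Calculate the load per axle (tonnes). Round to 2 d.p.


Load per axle = total weight / number of axles
Load = 137.8 / 8
Load = 17.23 tonnes

17.23


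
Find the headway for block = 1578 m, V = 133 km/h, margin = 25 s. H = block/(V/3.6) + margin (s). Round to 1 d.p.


V = 133 / 3.6 = 36.9444 m/s
Block traversal time = 1578 / 36.9444 = 42.7128 s
Headway = 42.7128 + 25
Headway = 67.7 s

67.7


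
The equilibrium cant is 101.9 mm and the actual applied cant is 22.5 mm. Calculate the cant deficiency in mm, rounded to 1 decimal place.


Cant deficiency = equilibrium cant - actual cant
CD = 101.9 - 22.5
CD = 79.4 mm

79.4


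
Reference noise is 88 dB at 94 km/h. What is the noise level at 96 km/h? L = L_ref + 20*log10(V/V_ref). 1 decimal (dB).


V/V_ref = 96 / 94 = 1.021277
log10(1.021277) = 0.009143
20 * 0.009143 = 0.1829
L = 88 + 0.1829 = 88.2 dB

88.2


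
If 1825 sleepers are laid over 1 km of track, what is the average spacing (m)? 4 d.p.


Spacing = 1000 m / number of sleepers
Spacing = 1000 / 1825
Spacing = 0.5479 m

0.5479


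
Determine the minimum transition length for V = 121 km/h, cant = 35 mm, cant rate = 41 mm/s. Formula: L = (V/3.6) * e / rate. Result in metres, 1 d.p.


Convert speed: V = 121 / 3.6 = 33.6111 m/s
L = 33.6111 * 35 / 41
L = 1176.3889 / 41
L = 28.7 m

28.7


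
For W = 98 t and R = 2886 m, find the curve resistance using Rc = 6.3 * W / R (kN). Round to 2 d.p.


Rc = 6.3 * W / R
Rc = 6.3 * 98 / 2886
Rc = 617.4 / 2886
Rc = 0.21 kN

0.21


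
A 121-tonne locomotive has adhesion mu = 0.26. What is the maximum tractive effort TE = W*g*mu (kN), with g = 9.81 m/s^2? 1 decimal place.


TE_max = W * g * mu
TE_max = 121 * 9.81 * 0.26
TE_max = 1187.01 * 0.26
TE_max = 308.6 kN

308.6


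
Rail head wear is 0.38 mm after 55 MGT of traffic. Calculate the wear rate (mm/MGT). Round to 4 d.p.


Wear rate = total wear / cumulative tonnage
Rate = 0.38 / 55
Rate = 0.0069 mm/MGT

0.0069


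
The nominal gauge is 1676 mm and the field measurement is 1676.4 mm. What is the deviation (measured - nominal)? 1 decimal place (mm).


Deviation = measured - nominal
Deviation = 1676.4 - 1676
Deviation = 0.4 mm

0.4


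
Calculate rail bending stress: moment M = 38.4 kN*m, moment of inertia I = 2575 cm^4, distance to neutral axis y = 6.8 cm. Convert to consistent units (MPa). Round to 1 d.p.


Convert units:
M = 38.4 kN*m = 38400000 N*mm
y = 6.8 cm = 68 mm
I = 2575 cm^4 = 25750000 mm^4
sigma = 38400000 * 68 / 25750000
sigma = 101.4 MPa

101.4


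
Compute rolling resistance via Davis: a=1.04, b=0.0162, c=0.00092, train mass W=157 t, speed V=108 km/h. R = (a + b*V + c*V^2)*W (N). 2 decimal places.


b*V = 0.0162 * 108 = 1.7496
c*V^2 = 0.00092 * 11664 = 10.73088
R_per_t = 1.04 + 1.7496 + 10.73088 = 13.52048 N/t
R_total = 13.52048 * 157 = 2122.72 N

2122.72


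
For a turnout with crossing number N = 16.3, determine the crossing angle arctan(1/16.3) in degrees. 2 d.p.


1/N = 1/16.3 = 0.06135
angle = arctan(0.06135) = 0.061273 rad
angle = 0.061273 * 180/pi = 3.51 degrees

3.51


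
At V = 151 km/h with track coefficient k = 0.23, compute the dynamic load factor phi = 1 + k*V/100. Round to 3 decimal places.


phi = 1 + k * V / 100
phi = 1 + 0.23 * 151 / 100
phi = 1 + 0.3473
phi = 1.347

1.347


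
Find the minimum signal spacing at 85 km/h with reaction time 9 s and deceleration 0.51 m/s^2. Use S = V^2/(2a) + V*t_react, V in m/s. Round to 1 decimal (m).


V = 85 / 3.6 = 23.6111 m/s
Braking distance = 23.6111^2 / (2*0.51) = 546.5535 m
Sighting distance = 23.6111 * 9 = 212.5 m
S = 546.5535 + 212.5 = 759.1 m

759.1


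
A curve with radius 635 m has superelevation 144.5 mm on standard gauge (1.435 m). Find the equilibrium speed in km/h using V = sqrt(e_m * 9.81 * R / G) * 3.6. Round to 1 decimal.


Convert cant: e = 144.5 mm = 0.1445 m
V_ms = sqrt(0.1445 * 9.81 * 635 / 1.435)
V_ms = sqrt(627.27601) = 25.0455 m/s
V = 25.0455 * 3.6 = 90.2 km/h

90.2


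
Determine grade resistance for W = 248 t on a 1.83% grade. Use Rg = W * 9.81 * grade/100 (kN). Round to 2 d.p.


Rg = W * 9.81 * grade / 100
Rg = 248 * 9.81 * 1.83 / 100
Rg = 2432.88 * 0.0183
Rg = 44.52 kN

44.52


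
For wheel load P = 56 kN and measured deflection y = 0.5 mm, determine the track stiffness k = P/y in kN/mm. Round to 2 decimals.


Track stiffness k = P / y
k = 56 / 0.5
k = 112.00 kN/mm

112.00


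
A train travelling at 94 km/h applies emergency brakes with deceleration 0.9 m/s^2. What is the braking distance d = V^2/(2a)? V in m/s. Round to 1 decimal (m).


Convert speed: V = 94 / 3.6 = 26.1111 m/s
V^2 = 681.7901
d = 681.7901 / (2 * 0.9)
d = 681.7901 / 1.8
d = 378.8 m

378.8
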